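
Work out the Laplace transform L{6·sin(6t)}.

L{sin(ωt)} = ω/(s² + ω²), so L{sin(6t)} = 6/(s² + 36). Then L{6·sin(6t)} = 6·6/(s² + 36) = 36/(s² + 36)

Final answer: 36/(s² + 36)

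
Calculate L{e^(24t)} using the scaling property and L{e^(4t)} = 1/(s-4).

Using L{f(at)} = (1/a)F(s/a) with a=6 and f(t) = e^(4t): L{e^(24t)} = (1/6) · 1/((s/6)-4) = (1/6) · 6/(s-24) = 1/(s-24)

Final answer: 1/(s-24)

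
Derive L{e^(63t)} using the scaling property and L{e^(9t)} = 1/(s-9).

Using L{f(at)} = (1/a)F(s/a) with a=7 and f(t) = e^(9t): L{e^(63t)} = (1/7) · 1/((s/7)-9) = (1/7) · 7/(s-63) = 1/(s-63)

Final answer: 1/(s-63)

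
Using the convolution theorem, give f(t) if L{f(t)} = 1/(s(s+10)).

1/(s(s+10)) = (1/s)·(1/(s+10)) = L{1}·L{e^(-10t)}. By convolution, f(t) = 1*e^(-10t) = ∫₀ᵗ 1·e^(-10τ) dτ = (1 - e^(-10t))/10

Final answer: (1 - e^(-10t))/10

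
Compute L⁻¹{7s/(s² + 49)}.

This is the form c·s/(s² + a²) with a = 7, c = 7. L⁻¹ = 7·cos(7t)

Final answer: 7·cos(7t)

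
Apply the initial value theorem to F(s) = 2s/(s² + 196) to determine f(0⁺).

f(0⁺) = lim_{s→∞} s·2s/(s² + 196) = lim_{s→∞} 2s²/(s² + 196) = 2

Final answer: 2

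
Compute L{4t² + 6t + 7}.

L{4t² + 6t + 7} = 4·2/s³ + 6/s² + 7/s = 8/s³ + 6/s² + 7/s

Final answer: 8/s³ + 6/s² + 7/s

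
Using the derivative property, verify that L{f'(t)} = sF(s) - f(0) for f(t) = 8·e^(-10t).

f'(t) = -80e^(-10t). Direct: L{f'(t)} = -80/(s+10). Property: s·8/(s+10) - 8 = (8s - 8(s+10))/(s+10) = -80/(s+10). ✓

Final answer: -80/(s+10)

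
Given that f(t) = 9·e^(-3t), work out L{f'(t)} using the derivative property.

f(0) = 9, F(s) = 9/(s+3). L{f'(t)} = s·F(s) - f(0) = 9s/(s+3) - 9 = (9s - 9(s+3))/(s+3) = -27/(s+3)

Final answer: -27/(s+3)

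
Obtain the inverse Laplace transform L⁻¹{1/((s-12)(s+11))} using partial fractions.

Decompose: A/(s-12) + B/(s+11). A = 1/23, B = -1/23. f(t) = (e^(12t) - e^(-11t))/23

Final answer: (e^(12t) - e^(-11t))/23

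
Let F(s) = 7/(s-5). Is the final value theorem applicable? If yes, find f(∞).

sF(s) = 7s/(s-5) has a pole at s = 5 in the right half-plane. Theorem does NOT apply (unstable system; f(t) = 7·e^(5t) grows without bound).

Final answer: Not applicable (unstable)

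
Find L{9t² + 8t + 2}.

L{9t² + 8t + 2} = 9·2/s³ + 8/s² + 2/s = 18/s³ + 8/s² + 2/s

Final answer: 18/s³ + 8/s² + 2/s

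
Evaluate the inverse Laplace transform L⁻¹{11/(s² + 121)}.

L⁻¹{11/(s² + 121)} = sin(11t)

Final answer: sin(11t)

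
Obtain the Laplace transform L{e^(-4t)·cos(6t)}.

L{e^(at)·cos(ωt)} = (s-a)/((s-a)² + ω²), so L{e^(-4t)·cos(6t)} = (s+4)/((s+4)² + 36)

Final answer: (s+4)/((s+4)² + 36)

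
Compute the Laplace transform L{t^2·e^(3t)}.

L{t^n·e^(at)} = n!/(s-a)^(n+1), so L{t^2·e^(3t)} = 2/(s-3)^3

Final answer: 2/(s-3)^3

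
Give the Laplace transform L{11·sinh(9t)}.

L{sinh(ωt)} = ω/(s² - ω²), so L{sinh(9t)} = 9/(s² - 81). Then L{11·sinh(9t)} = 11·9/(s² - 81) = 99/(s² - 81)

Final answer: 99/(s² - 81)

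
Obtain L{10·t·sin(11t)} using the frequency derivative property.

L{sin(11t)} = 11/(s² + 121). By L{t·f(t)} = -F'(s): -d/ds[11/(s² + 121)] = -(11)·(-2s)/(s² + 121)² = 22s/(s² + 121)². Then L{10·t·sin(11t)} = 10·22s/(s² + 121)² = 220s/(s² + 121)²

Final answer: 220s/(s² + 121)²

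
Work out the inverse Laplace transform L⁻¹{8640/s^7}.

L⁻¹{n!/s^(n+1)} = t^n with n=6. So L⁻¹{720/s^7} = t^6, and L⁻¹{8640/s^7} = (8640/720)·t^6 = 12·t^6

Final answer: 12·t^6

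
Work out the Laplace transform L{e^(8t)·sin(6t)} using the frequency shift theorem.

Frequency shift: L{e^(at)f(t)} = F(s-a). L{e^(8t)·sin(6t)} = 6/((s-8)² + 36)

Final answer: 6/((s-8)² + 36)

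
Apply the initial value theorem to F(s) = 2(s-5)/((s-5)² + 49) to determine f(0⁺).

f(0⁺) = lim_{s→∞} sF(s) = lim_{s→∞} 2s(s-5)/((s-5)² + 49) = 2

Final answer: 2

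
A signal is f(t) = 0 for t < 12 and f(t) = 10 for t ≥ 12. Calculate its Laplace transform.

f(t) = 10·u(t-12). L{u(t-12)} = e^(-12s)/s, so L{f(t)} = 10·e^(-12s)/s

Final answer: 10·e^(-12s)/s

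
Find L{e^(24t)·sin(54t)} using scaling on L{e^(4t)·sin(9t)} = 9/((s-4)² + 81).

Scaling with a=6: L{e^(24t)·sin(54t)} = (1/6) · 9/((s/6-4)² + 81). Simplifying: 54/((s-24)² + 2916)

Final answer: 54/((s-24)² + 2916)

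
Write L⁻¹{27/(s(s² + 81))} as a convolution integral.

27/(s(s² + 81)) = (1/s)·(27/(s² + 81)) = L{1}·L{3·sin(9t)}. So f(t) = 1*(3·sin(9t)) = ∫₀ᵗ 3·sin(9τ) dτ

Final answer: ∫₀ᵗ 3·sin(9τ) dτ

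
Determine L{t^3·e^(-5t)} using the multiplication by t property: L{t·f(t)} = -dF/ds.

Using L{t^n·e^(at)} = n!/(s-a)^(n+1), L{t^3·e^(-5t)} = 6/(s+5)^4

Final answer: 6/(s+5)^4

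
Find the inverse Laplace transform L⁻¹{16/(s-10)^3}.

L⁻¹{n!/(s-a)^(n+1)} = t^n·e^(at) with n=2, a=10. So L⁻¹{2/(s-10)^3} = t^2·e^(10t), and L⁻¹{16/(s-10)^3} = (16/2)·t^2·e^(10t) = 8·t^2·e^(10t)

Final answer: 8·t^2·e^(10t)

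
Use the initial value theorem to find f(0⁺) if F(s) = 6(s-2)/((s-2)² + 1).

f(0⁺) = lim_{s→∞} sF(s) = lim_{s→∞} 6s(s-2)/((s-2)² + 1) = 6

Final answer: 6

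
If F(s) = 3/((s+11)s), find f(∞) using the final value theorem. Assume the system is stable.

f(∞) = lim_{s→0} sF(s) = lim_{s→0} 3/(s+11) = 3/11

Final answer: 3/11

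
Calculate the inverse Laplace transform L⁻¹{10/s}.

L⁻¹{c/s} = c, so L⁻¹{10/s} = 10

Final answer: 10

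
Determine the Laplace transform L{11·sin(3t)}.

L{sin(ωt)} = ω/(s² + ω²), so L{sin(3t)} = 3/(s² + 9). Then L{11·sin(3t)} = 11·3/(s² + 9) = 33/(s² + 9)

Final answer: 33/(s² + 9)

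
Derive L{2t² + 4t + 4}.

L{2t² + 4t + 4} = 2·2/s³ + 4/s² + 4/s = 4/s³ + 4/s² + 4/s

Final answer: 4/s³ + 4/s² + 4/s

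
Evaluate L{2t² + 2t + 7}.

L{2t² + 2t + 7} = 2·2/s³ + 2/s² + 7/s = 4/s³ + 2/s² + 7/s

Final answer: 4/s³ + 2/s² + 7/s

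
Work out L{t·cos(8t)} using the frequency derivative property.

L{cos(8t)} = s/(s² + 64). Derivative: d/ds[s/(s² + 64)] = [(s² + 64) - s·2s]/(s² + 64)² = (64 - s²)/(s² + 64)². So L{t·cos(8t)} = -F'(s) = (s² - 64)/(s² + 64)²

Final answer: (s² - 64)/(s² + 64)²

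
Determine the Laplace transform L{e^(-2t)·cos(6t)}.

L{e^(at)·cos(ωt)} = (s-a)/((s-a)² + ω²), so L{e^(-2t)·cos(6t)} = (s+2)/((s+2)² + 36)

Final answer: (s+2)/((s+2)² + 36)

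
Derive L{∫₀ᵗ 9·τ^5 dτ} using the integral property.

L{∫₀ᵗ f(τ)dτ} = F(s)/s with f(t) = 9t^5. F(s) = 1080/s^6, so L{∫₀ᵗ 9·τ^5 dτ} = (1080/s^6)/s = 1080/s^7. (Check: ∫₀ᵗ 9·τ^5 dτ = 9t^6/6.)

Final answer: 1080/s^7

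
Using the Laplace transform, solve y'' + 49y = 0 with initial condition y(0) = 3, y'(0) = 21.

L{y''} + 49L{y} = 0. s²Y - 3s - 21 + 49Y = 0. Y(s² + 49) = 3s + 21. Y = (3s + 21)/(s² + 49). Inverting: y(t) = 3cos(7t) + 3sin(7t)

Final answer: y(t) = 3cos(7t) + 3sin(7t)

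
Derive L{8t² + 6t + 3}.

L{8t² + 6t + 3} = 8·2/s³ + 6/s² + 3/s = 16/s³ + 6/s² + 3/s

Final answer: 16/s³ + 6/s² + 3/s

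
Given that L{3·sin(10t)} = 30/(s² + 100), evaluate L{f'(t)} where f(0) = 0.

L{f'(t)} = s·F(s) - f(0) = s·30/(s² + 100) - 0 = 30s/(s² + 100)

Final answer: 30s/(s² + 100)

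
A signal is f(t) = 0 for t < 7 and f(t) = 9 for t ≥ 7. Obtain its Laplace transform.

f(t) = 9·u(t-7). L{u(t-7)} = e^(-7s)/s, so L{f(t)} = 9·e^(-7s)/s

Final answer: 9·e^(-7s)/s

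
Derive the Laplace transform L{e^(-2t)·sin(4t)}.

L{e^(at)·sin(ωt)} = ω/((s-a)² + ω²), so L{e^(-2t)·sin(4t)} = 4/((s+2)² + 16)

Final answer: 4/((s+2)² + 16)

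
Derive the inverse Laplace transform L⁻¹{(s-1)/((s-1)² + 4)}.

Using frequency shift, L⁻¹{(s-1)/((s-1)² + 4)} = e^t·cos(2t)

Final answer: e^t·cos(2t)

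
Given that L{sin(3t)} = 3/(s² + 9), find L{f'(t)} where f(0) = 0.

L{f'(t)} = s·F(s) - f(0) = s·3/(s² + 9) - 0 = 3s/(s² + 9)

Final answer: 3s/(s² + 9)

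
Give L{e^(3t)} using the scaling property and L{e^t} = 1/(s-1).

Using L{f(at)} = (1/a)F(s/a) with a=3 and f(t) = e^t: L{e^(3t)} = (1/3) · 1/((s/3)-1) = (1/3) · 3/(s-3) = 1/(s-3)

Final answer: 1/(s-3)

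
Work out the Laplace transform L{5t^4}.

L{5t^4} = 5 · L{t^4} = 5 · 24/s^5 = 120/s^5

Final answer: 120/s^5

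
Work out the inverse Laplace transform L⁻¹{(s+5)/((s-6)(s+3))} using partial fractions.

Using partial fractions, f(t) = (11e^(6t) - 2e^(-3t))/9

Final answer: (11e^(6t) - 2e^(-3t))/9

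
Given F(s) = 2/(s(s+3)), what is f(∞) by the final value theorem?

f(∞) = lim_{s→0} s·2/(s(s+3)) = lim_{s→0} 2/(s+3) = 2/3 = 2/3

Final answer: 2/3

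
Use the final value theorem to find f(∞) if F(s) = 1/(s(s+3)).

f(∞) = lim_{s→0} s·1/(s(s+3)) = lim_{s→0} 1/(s+3) = 1/3 = 1/3

Final answer: 1/3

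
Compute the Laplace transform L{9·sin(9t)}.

L{sin(ωt)} = ω/(s² + ω²), so L{sin(9t)} = 9/(s² + 81). Then L{9·sin(9t)} = 9·9/(s² + 81) = 81/(s² + 81)

Final answer: 81/(s² + 81)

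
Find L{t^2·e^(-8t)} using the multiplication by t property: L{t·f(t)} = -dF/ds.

Using L{t^n·e^(at)} = n!/(s-a)^(n+1), L{t^2·e^(-8t)} = 2/(s+8)^3

Final answer: 2/(s+8)^3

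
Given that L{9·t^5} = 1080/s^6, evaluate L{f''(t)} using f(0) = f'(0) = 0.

L{f''(t)} = s²F(s) - sf(0) - f'(0) = s²·1080/s^6 - 0 - 0 = 1080/s^4

Final answer: 1080/s^4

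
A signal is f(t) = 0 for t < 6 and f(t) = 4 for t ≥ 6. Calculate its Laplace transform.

f(t) = 4·u(t-6). L{u(t-6)} = e^(-6s)/s, so L{f(t)} = 4·e^(-6s)/s

Final answer: 4·e^(-6s)/s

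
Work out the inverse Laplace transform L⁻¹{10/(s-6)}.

L⁻¹{1/(s-a)} = e^(at), so L⁻¹{1/(s-6)} = e^(6t), and L⁻¹{10/(s-6)} = 10·e^(6t)

Final answer: 10·e^(6t)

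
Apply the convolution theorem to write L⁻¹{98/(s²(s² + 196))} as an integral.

98/(s²(s² + 196)) = (1/s²)·(98/(s² + 196)) = L{t}·L{7·sin(14t)}. So f(t) = t*(7·sin(14t)) = ∫₀ᵗ 7τ·sin(14(t-τ)) dτ

Final answer: ∫₀ᵗ 7τ·sin(14(t-τ)) dτ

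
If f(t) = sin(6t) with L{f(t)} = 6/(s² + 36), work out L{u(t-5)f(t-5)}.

Time shift theorem: L{u(t-a)f(t-a)} = e^(-as)F(s). Here a=5, F(s) = 6/(s² + 36), so L{u(t-5)f(t-5)} = e^(-5s)·6/(s² + 36)

Final answer: e^(-5s)·6/(s² + 36)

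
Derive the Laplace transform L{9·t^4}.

L{t^n} = n!/s^(n+1), so L{t^4} = 24/s^5. Then L{9·t^4} = 9·24/s^5 = 216/s^5

Final answer: 216/s^5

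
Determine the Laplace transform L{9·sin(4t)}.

L{sin(ωt)} = ω/(s² + ω²), so L{sin(4t)} = 4/(s² + 16). Then L{9·sin(4t)} = 9·4/(s² + 16) = 36/(s² + 16)

Final answer: 36/(s² + 16)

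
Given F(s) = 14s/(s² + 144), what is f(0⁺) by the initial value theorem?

f(0⁺) = lim_{s→∞} s·14s/(s² + 144) = lim_{s→∞} 14s²/(s² + 144) = 14

Final answer: 14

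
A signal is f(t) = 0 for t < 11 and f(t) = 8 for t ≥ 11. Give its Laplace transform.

f(t) = 8·u(t-11). L{u(t-11)} = e^(-11s)/s, so L{f(t)} = 8·e^(-11s)/s

Final answer: 8·e^(-11s)/s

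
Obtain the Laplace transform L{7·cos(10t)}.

L{cos(ωt)} = s/(s² + ω²), so L{cos(10t)} = s/(s² + 100). Then L{7·cos(10t)} = 7·s/(s² + 100) = 7s/(s² + 100)

Final answer: 7s/(s² + 100)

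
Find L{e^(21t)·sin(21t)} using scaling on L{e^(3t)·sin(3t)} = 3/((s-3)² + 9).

Scaling with a=7: L{e^(21t)·sin(21t)} = (1/7) · 3/((s/7-3)² + 9). Simplifying: 21/((s-21)² + 441)

Final answer: 21/((s-21)² + 441)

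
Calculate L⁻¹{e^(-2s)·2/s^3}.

L⁻¹{2/s^3} = t^2. By the time shift theorem, L⁻¹{e^(-as)F(s)} = u(t-a)f(t-a) with a=2, so L⁻¹{e^(-2s)·2/s^3} = u(t-2)·(t-2)^2

Final answer: u(t-2)·(t-2)^2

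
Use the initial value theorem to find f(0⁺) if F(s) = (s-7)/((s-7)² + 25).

f(0⁺) = lim_{s→∞} sF(s) = lim_{s→∞} s(s-7)/((s-7)² + 25) = 1

Final answer: 1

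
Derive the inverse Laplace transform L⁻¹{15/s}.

L⁻¹{c/s} = c, so L⁻¹{15/s} = 15

Final answer: 15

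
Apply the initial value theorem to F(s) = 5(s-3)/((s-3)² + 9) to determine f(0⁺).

f(0⁺) = lim_{s→∞} sF(s) = lim_{s→∞} 5s(s-3)/((s-3)² + 9) = 5

Final answer: 5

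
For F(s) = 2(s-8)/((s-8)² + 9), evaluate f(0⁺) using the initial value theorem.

f(0⁺) = lim_{s→∞} sF(s) = lim_{s→∞} 2s(s-8)/((s-8)² + 9) = 2

Final answer: 2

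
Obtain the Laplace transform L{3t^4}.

L{3t^4} = 3 · L{t^4} = 3 · 24/s^5 = 72/s^5

Final answer: 72/s^5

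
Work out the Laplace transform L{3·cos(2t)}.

L{cos(ωt)} = s/(s² + ω²), so L{cos(2t)} = s/(s² + 4). Then L{3·cos(2t)} = 3·s/(s² + 4) = 3s/(s² + 4)

Final answer: 3s/(s² + 4)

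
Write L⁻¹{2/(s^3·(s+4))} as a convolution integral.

2/(s^3·(s+4)) = (2/s^3)·(1/(s+4)) = L{t^2}·L{e^(-4t)}. So f(t) = t^2*e^(-4t) = ∫₀ᵗ τ^2·e^(-4(t-τ)) dτ

Final answer: ∫₀ᵗ τ^2·e^(-4(t-τ)) dτ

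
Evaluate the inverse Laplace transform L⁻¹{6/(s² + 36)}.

L⁻¹{6/(s² + 36)} = sin(6t)

Final answer: sin(6t)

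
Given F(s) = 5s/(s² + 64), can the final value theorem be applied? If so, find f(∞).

The final value theorem requires all poles of sF(s) in the left half-plane. sF(s) = 5s²/(s² + 64) has poles at s = ±8i (imaginary axis). Theorem does NOT apply (oscillatory system).

Final answer: Not applicable (oscillatory)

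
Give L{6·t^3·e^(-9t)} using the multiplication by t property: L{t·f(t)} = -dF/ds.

Using L{t^n·e^(at)} = n!/(s-a)^(n+1), L{t^3·e^(-9t)} = 6/(s+9)^4, so L{6·t^3·e^(-9t)} = 6·6/(s+9)^4 = 36/(s+9)^4

Final answer: 36/(s+9)^4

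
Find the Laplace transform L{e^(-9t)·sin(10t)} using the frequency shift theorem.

Frequency shift: L{e^(at)f(t)} = F(s-a). L{e^(-9t)·sin(10t)} = 10/((s+9)² + 100)

Final answer: 10/((s+9)² + 100)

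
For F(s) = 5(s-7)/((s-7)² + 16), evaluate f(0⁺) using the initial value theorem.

f(0⁺) = lim_{s→∞} sF(s) = lim_{s→∞} 5s(s-7)/((s-7)² + 16) = 5

Final answer: 5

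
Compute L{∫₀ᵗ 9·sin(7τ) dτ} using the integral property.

L{∫₀ᵗ f(τ)dτ} = F(s)/s with F(s) = 63/(s² + 49), so the result is (63/(s² + 49))/s = 63/(s(s² + 49))

Final answer: 63/(s(s² + 49))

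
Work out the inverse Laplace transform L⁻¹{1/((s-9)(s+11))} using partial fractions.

Decompose: A/(s-9) + B/(s+11). A = 1/20, B = -1/20. f(t) = (e^(9t) - e^(-11t))/20

Final answer: (e^(9t) - e^(-11t))/20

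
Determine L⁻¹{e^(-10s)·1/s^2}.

L⁻¹{1/s^2} = t. By the time shift theorem, L⁻¹{e^(-as)F(s)} = u(t-a)f(t-a) with a=10, so L⁻¹{e^(-10s)·1/s^2} = u(t-10)·(t-10)

Final answer: u(t-10)·(t-10)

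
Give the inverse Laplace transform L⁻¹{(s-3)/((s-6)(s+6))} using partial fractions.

Using partial fractions, f(t) = (3e^(6t) + 9e^(-6t))/12

Final answer: (3e^(6t) + 9e^(-6t))/12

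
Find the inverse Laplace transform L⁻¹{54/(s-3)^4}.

L⁻¹{n!/(s-a)^(n+1)} = t^n·e^(at) with n=3, a=3. So L⁻¹{6/(s-3)^4} = t^3·e^(3t), and L⁻¹{54/(s-3)^4} = (54/6)·t^3·e^(3t) = 9·t^3·e^(3t)

Final answer: 9·t^3·e^(3t)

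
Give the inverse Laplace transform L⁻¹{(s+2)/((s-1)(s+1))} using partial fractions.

Using partial fractions, f(t) = (3e^t - e^(-t))/2

Final answer: (3e^t - e^(-t))/2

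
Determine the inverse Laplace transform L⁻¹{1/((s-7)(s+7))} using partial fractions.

Decompose: A/(s-7) + B/(s+7). A = 1/14, B = -1/14. f(t) = (e^(7t) - e^(-7t))/14

Final answer: (e^(7t) - e^(-7t))/14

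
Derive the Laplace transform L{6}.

L{6} = 6 · L{1} = 6/s

Final answer: 6/s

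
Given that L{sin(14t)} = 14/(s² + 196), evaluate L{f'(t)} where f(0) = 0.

L{f'(t)} = s·F(s) - f(0) = s·14/(s² + 196) - 0 = 14s/(s² + 196)

Final answer: 14s/(s² + 196)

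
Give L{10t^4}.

L{t^n} = n!/s^(n+1). So L{10t^4} = 10·4!/s^5 = 240/s^5

Final answer: 240/s^5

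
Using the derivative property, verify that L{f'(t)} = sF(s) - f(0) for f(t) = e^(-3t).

f'(t) = -3e^(-3t). Direct: L{f'(t)} = -3/(s+3). Property: s·1/(s+3) - 1 = (s - (s+3))/(s+3) = -3/(s+3). ✓

Final answer: -3/(s+3)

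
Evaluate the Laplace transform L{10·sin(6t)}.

L{sin(ωt)} = ω/(s² + ω²), so L{sin(6t)} = 6/(s² + 36). Then L{10·sin(6t)} = 10·6/(s² + 36) = 60/(s² + 36)

Final answer: 60/(s² + 36)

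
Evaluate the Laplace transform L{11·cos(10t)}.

L{cos(ωt)} = s/(s² + ω²), so L{cos(10t)} = s/(s² + 100). Then L{11·cos(10t)} = 11·s/(s² + 100) = 11s/(s² + 100)

Final answer: 11s/(s² + 100)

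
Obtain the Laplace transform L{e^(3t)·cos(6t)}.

L{e^(at)·cos(ωt)} = (s-a)/((s-a)² + ω²), so L{e^(3t)·cos(6t)} = (s-3)/((s-3)² + 36)

Final answer: (s-3)/((s-3)² + 36)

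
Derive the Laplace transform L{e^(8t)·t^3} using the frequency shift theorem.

L{e^(at)·t^n} = n!/(s-a)^(n+1), so L{e^(8t)·t^3} = 6/(s-8)^4

Final answer: 6/(s-8)^4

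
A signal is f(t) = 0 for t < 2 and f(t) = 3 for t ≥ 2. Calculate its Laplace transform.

f(t) = 3·u(t-2). L{u(t-2)} = e^(-2s)/s, so L{f(t)} = 3·e^(-2s)/s

Final answer: 3·e^(-2s)/s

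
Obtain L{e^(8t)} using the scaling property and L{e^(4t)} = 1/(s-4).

Using L{f(at)} = (1/a)F(s/a) with a=2 and f(t) = e^(4t): L{e^(8t)} = (1/2) · 1/((s/2)-4) = (1/2) · 2/(s-8) = 1/(s-8)

Final answer: 1/(s-8)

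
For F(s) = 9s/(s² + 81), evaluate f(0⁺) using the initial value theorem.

f(0⁺) = lim_{s→∞} s·9s/(s² + 81) = lim_{s→∞} 9s²/(s² + 81) = 9

Final answer: 9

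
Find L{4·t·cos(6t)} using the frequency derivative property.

L{cos(6t)} = s/(s² + 36). Derivative: d/ds[s/(s² + 36)] = [(s² + 36) - s·2s]/(s² + 36)² = (36 - s²)/(s² + 36)². So L{t·cos(6t)} = -F'(s) = (s² - 36)/(s² + 36)². Then L{4·t·cos(6t)} = 4·(s² - 36)/(s² + 36)²

Final answer: 4·(s² - 36)/(s² + 36)²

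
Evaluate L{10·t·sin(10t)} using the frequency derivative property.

L{sin(10t)} = 10/(s² + 100). By L{t·f(t)} = -F'(s): -d/ds[10/(s² + 100)] = -(10)·(-2s)/(s² + 100)² = 20s/(s² + 100)². Then L{10·t·sin(10t)} = 10·20s/(s² + 100)² = 200s/(s² + 100)²

Final answer: 200s/(s² + 100)²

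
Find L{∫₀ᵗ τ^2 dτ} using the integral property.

L{∫₀ᵗ f(τ)dτ} = F(s)/s with f(t) = t^2. F(s) = 2/s^3, so L{∫₀ᵗ τ^2 dτ} = (2/s^3)/s = 2/s^4. (Check: ∫₀ᵗ τ^2 dτ = t^3/3.)

Final answer: 2/s^4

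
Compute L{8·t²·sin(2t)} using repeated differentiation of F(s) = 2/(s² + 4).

F(s) = 2/(s² + 4). F'(s) = -4s/(s² + 4)². F''(s) = -4(4 - 3s²)/(s² + 4)³ = (12s² - 16)/(s² + 4)³. So L{t²·sin(2t)} = (-1)² F''(s) = (12s² - 16)/(s² + 4)³. Then L{8·t²·sin(2t)} = 8·(12s² - 16)/(s² + 4)³ = (96s² - 128)/(s² + 4)³

Final answer: (96s² - 128)/(s² + 4)³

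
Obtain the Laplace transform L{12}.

L{12} = 12 · L{1} = 12/s

Final answer: 12/s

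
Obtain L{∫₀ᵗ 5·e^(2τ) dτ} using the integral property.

L{∫₀ᵗ f(τ)dτ} = F(s)/s with F(s) = 5/(s-2), so L{∫₀ᵗ 5·e^(2τ) dτ} = 5/(s(s-2))

Final answer: 5/(s(s-2))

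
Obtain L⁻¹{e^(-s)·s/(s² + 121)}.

L⁻¹{s/(s² + 121)} = cos(11t). By the time shift theorem, L⁻¹{e^(-as)F(s)} = u(t-a)f(t-a) with a=1, so L⁻¹{e^(-s)·s/(s² + 121)} = u(t-1)·cos(11(t-1))

Final answer: u(t-1)·cos(11(t-1))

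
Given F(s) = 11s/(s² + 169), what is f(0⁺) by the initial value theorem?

f(0⁺) = lim_{s→∞} s·11s/(s² + 169) = lim_{s→∞} 11s²/(s² + 169) = 11

Final answer: 11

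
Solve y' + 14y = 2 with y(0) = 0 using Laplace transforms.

sY + 14Y = 2/s. Y = 2/(s(s+14)). Partial fractions: Y = 1/7/s - 1/7/(s+14)

Final answer: y(t) = 1/7(1 - e^(-14t))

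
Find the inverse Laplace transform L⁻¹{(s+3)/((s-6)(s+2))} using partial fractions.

Using partial fractions, f(t) = (9e^(6t) - e^(-2t))/8

Final answer: (9e^(6t) - e^(-2t))/8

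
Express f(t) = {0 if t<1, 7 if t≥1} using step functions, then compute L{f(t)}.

f(t) = 7·u(t-1). L{u(t-1)} = e^(-s)/s, so L{f(t)} = 7·e^(-s)/s

Final answer: 7·e^(-s)/s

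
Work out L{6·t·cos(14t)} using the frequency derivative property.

L{cos(14t)} = s/(s² + 196). Derivative: d/ds[s/(s² + 196)] = [(s² + 196) - s·2s]/(s² + 196)² = (196 - s²)/(s² + 196)². So L{t·cos(14t)} = -F'(s) = (s² - 196)/(s² + 196)². Then L{6·t·cos(14t)} = 6·(s² - 196)/(s² + 196)²

Final answer: 6·(s² - 196)/(s² + 196)²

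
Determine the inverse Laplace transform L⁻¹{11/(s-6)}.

L⁻¹{1/(s-a)} = e^(at), so L⁻¹{1/(s-6)} = e^(6t), and L⁻¹{11/(s-6)} = 11·e^(6t)

Final answer: 11·e^(6t)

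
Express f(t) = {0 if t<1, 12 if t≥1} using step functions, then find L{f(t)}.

f(t) = 12·u(t-1). L{u(t-1)} = e^(-s)/s, so L{f(t)} = 12·e^(-s)/s

Final answer: 12·e^(-s)/s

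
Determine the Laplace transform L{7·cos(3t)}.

L{cos(ωt)} = s/(s² + ω²), so L{cos(3t)} = s/(s² + 9). Then L{7·cos(3t)} = 7·s/(s² + 9) = 7s/(s² + 9)

Final answer: 7s/(s² + 9)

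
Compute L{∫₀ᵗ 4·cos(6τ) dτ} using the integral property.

L{∫₀ᵗ f(τ)dτ} = F(s)/s with F(s) = 4s/(s² + 36), so the result is (4s/(s² + 36))/s = 4/(s² + 36)

Final answer: 4/(s² + 36)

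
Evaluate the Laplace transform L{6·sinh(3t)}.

L{sinh(ωt)} = ω/(s² - ω²), so L{sinh(3t)} = 3/(s² - 9). Then L{6·sinh(3t)} = 6·3/(s² - 9) = 18/(s² - 9)

Final answer: 18/(s² - 9)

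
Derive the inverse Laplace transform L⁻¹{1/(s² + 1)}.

L⁻¹{1/(s² + 1)} = sin(t)

Final answer: sin(t)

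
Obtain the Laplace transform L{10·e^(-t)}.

L{e^(at)} = 1/(s-a), so L{e^(-t)} = 1/(s+1). Then L{10·e^(-t)} = 10/(s+1)

Final answer: 10/(s+1)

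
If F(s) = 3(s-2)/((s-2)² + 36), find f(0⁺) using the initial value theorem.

f(0⁺) = lim_{s→∞} sF(s) = lim_{s→∞} 3s(s-2)/((s-2)² + 36) = 3

Final answer: 3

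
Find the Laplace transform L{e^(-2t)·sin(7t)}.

L{e^(at)·sin(ωt)} = ω/((s-a)² + ω²), so L{e^(-2t)·sin(7t)} = 7/((s+2)² + 49)

Final answer: 7/((s+2)² + 49)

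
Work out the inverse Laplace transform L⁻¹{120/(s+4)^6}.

L⁻¹{n!/(s-a)^(n+1)} = t^n·e^(at), so L⁻¹{120/(s+4)^6} = t^5·e^(-4t)

Final answer: t^5·e^(-4t)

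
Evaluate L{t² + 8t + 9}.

L{t² + 8t + 9} = 2/s³ + 8/s² + 9/s = 2/s³ + 8/s² + 9/s

Final answer: 2/s³ + 8/s² + 9/s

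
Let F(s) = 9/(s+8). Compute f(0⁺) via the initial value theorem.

f(0⁺) = lim_{s→∞} s·9/(s+8) = lim_{s→∞} 9s/(s+8) = 9

Final answer: 9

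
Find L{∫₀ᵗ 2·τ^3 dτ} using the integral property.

L{∫₀ᵗ f(τ)dτ} = F(s)/s with f(t) = 2t^3. F(s) = 12/s^4, so L{∫₀ᵗ 2·τ^3 dτ} = (12/s^4)/s = 12/s^5. (Check: ∫₀ᵗ 2·τ^3 dτ = 2t^4/4.)

Final answer: 12/s^5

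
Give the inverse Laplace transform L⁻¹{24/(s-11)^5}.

L⁻¹{n!/(s-a)^(n+1)} = t^n·e^(at), so L⁻¹{24/(s-11)^5} = t^4·e^(11t)

Final answer: t^4·e^(11t)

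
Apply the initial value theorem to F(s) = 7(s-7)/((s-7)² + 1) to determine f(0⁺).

f(0⁺) = lim_{s→∞} sF(s) = lim_{s→∞} 7s(s-7)/((s-7)² + 1) = 7

Final answer: 7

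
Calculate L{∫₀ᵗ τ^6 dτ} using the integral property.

L{∫₀ᵗ f(τ)dτ} = F(s)/s with f(t) = t^6. F(s) = 720/s^7, so L{∫₀ᵗ τ^6 dτ} = (720/s^7)/s = 720/s^8. (Check: ∫₀ᵗ τ^6 dτ = t^7/7.)

Final answer: 720/s^8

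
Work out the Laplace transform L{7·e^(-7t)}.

L{e^(at)} = 1/(s-a), so L{e^(-7t)} = 1/(s+7). Then L{7·e^(-7t)} = 7/(s+7)

Final answer: 7/(s+7)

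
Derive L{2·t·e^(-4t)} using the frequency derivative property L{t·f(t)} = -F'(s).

L{e^(-4t)} = 1/(s+4). By frequency derivative: L{t·e^(-4t)} = -d/ds[1/(s+4)] = -(-1)/(s+4)² = 1/(s+4)². Then L{2·t·e^(-4t)} = 2·1/(s+4)² = 2/(s+4)²

Final answer: 2/(s+4)²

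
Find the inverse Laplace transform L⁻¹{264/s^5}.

L⁻¹{n!/s^(n+1)} = t^n with n=4. So L⁻¹{24/s^5} = t^4, and L⁻¹{264/s^5} = (264/24)·t^4 = 11·t^4

Final answer: 11·t^4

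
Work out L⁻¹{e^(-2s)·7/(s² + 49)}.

L⁻¹{7/(s² + 49)} = sin(7t). By the time shift theorem, L⁻¹{e^(-as)F(s)} = u(t-a)f(t-a) with a=2, so L⁻¹{e^(-2s)·7/(s² + 49)} = u(t-2)·sin(7(t-2))

Final answer: u(t-2)·sin(7(t-2))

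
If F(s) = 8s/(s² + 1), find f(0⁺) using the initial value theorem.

f(0⁺) = lim_{s→∞} s·8s/(s² + 1) = lim_{s→∞} 8s²/(s² + 1) = 8

Final answer: 8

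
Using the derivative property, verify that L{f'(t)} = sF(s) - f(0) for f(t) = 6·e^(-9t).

f'(t) = -54e^(-9t). Direct: L{f'(t)} = -54/(s+9). Property: s·6/(s+9) - 6 = (6s - 6(s+9))/(s+9) = -54/(s+9). ✓

Final answer: -54/(s+9)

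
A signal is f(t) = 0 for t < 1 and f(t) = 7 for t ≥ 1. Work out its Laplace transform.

f(t) = 7·u(t-1). L{u(t-1)} = e^(-s)/s, so L{f(t)} = 7·e^(-s)/s

Final answer: 7·e^(-s)/s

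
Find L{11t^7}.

L{t^n} = n!/s^(n+1). So L{11t^7} = 11·7!/s^8 = 55440/s^8

Final answer: 55440/s^8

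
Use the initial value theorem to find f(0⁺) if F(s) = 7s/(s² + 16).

f(0⁺) = lim_{s→∞} s·7s/(s² + 16) = lim_{s→∞} 7s²/(s² + 16) = 7

Final answer: 7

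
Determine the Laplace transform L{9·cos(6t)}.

L{cos(ωt)} = s/(s² + ω²), so L{cos(6t)} = s/(s² + 36). Then L{9·cos(6t)} = 9·s/(s² + 36) = 9s/(s² + 36)

Final answer: 9s/(s² + 36)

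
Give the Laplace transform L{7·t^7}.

L{t^n} = n!/s^(n+1), so L{t^7} = 5040/s^8. Then L{7·t^7} = 7·5040/s^8 = 35280/s^8

Final answer: 35280/s^8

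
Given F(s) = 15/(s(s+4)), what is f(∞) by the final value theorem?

f(∞) = lim_{s→0} s·15/(s(s+4)) = lim_{s→0} 15/(s+4) = 15/4 = 15/4

Final answer: 15/4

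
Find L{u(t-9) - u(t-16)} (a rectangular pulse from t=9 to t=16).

L{u(t-a)} = e^(-as)/s. L{u(t-9) - u(t-16)} = (e^(-9s) - e^(-16s))/s

Final answer: (e^(-9s) - e^(-16s))/s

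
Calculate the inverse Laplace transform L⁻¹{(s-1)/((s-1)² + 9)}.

Using frequency shift, L⁻¹{(s-1)/((s-1)² + 9)} = e^t·cos(3t)

Final answer: e^t·cos(3t)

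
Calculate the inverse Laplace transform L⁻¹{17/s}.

L⁻¹{c/s} = c, so L⁻¹{17/s} = 17

Final answer: 17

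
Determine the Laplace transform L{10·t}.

L{t^n} = n!/s^(n+1), so L{t} = 1/s^2. Then L{10·t} = 10·1/s^2 = 10/s^2

Final answer: 10/s^2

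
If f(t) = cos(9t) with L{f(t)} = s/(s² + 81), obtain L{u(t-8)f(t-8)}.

Time shift theorem: L{u(t-a)f(t-a)} = e^(-as)F(s). Here a=8, F(s) = s/(s² + 81), so L{u(t-8)f(t-8)} = e^(-8s)·s/(s² + 81)

Final answer: e^(-8s)·s/(s² + 81)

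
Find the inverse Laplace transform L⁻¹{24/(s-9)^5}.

L⁻¹{n!/(s-a)^(n+1)} = t^n·e^(at), so L⁻¹{24/(s-9)^5} = t^4·e^(9t)

Final answer: t^4·e^(9t)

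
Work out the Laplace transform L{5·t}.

L{t^n} = n!/s^(n+1), so L{t} = 1/s^2. Then L{5·t} = 5·1/s^2 = 5/s^2

Final answer: 5/s^2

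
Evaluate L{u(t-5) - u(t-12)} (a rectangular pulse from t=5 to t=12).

L{u(t-a)} = e^(-as)/s. L{u(t-5) - u(t-12)} = (e^(-5s) - e^(-12s))/s

Final answer: (e^(-5s) - e^(-12s))/s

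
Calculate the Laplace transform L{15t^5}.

L{15t^5} = 15 · L{t^5} = 15 · 120/s^6 = 1800/s^6

Final answer: 1800/s^6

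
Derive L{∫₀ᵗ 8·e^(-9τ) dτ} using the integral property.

L{∫₀ᵗ f(τ)dτ} = F(s)/s with F(s) = 8/(s+9), so L{∫₀ᵗ 8·e^(-9τ) dτ} = 8/(s(s+9))

Final answer: 8/(s(s+9))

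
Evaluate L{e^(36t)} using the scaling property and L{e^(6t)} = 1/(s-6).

Using L{f(at)} = (1/a)F(s/a) with a=6 and f(t) = e^(6t): L{e^(36t)} = (1/6) · 1/((s/6)-6) = (1/6) · 6/(s-36) = 1/(s-36)

Final answer: 1/(s-36)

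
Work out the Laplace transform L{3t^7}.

L{3t^7} = 3 · L{t^7} = 3 · 5040/s^8 = 15120/s^8

Final answer: 15120/s^8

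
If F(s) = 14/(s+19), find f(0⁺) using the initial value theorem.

f(0⁺) = lim_{s→∞} s·14/(s+19) = lim_{s→∞} 14s/(s+19) = 14

Final answer: 14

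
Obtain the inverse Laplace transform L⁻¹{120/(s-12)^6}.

L⁻¹{n!/(s-a)^(n+1)} = t^n·e^(at), so L⁻¹{120/(s-12)^6} = t^5·e^(12t)

Final answer: t^5·e^(12t)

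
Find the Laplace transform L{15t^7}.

L{15t^7} = 15 · L{t^7} = 15 · 5040/s^8 = 75600/s^8

Final answer: 75600/s^8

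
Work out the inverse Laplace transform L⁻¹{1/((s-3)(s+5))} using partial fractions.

Decompose: A/(s-3) + B/(s+5). A = 1/8, B = -1/8. f(t) = (e^(3t) - e^(-5t))/8

Final answer: (e^(3t) - e^(-5t))/8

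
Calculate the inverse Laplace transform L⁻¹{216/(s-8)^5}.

L⁻¹{n!/(s-a)^(n+1)} = t^n·e^(at) with n=4, a=8. So L⁻¹{24/(s-8)^5} = t^4·e^(8t), and L⁻¹{216/(s-8)^5} = (216/24)·t^4·e^(8t) = 9·t^4·e^(8t)

Final answer: 9·t^4·e^(8t)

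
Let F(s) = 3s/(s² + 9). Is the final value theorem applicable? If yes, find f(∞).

The final value theorem requires all poles of sF(s) in the left half-plane. sF(s) = 3s²/(s² + 9) has poles at s = ±3i (imaginary axis). Theorem does NOT apply (oscillatory system).

Final answer: Not applicable (oscillatory)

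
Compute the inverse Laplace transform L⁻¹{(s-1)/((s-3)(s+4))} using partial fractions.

Using partial fractions, f(t) = (2e^(3t) + 5e^(-4t))/7

Final answer: (2e^(3t) + 5e^(-4t))/7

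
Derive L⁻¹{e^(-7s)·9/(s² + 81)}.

L⁻¹{9/(s² + 81)} = sin(9t). By the time shift theorem, L⁻¹{e^(-as)F(s)} = u(t-a)f(t-a) with a=7, so L⁻¹{e^(-7s)·9/(s² + 81)} = u(t-7)·sin(9(t-7))

Final answer: u(t-7)·sin(9(t-7))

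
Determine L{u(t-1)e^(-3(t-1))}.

u(t-a)f(t-a) with f(t)=e^(-3t). L{e^(-3t)} = 1/(s+3). By time shift: e^(-s)/(s+3)

Final answer: e^(-s)/(s+3)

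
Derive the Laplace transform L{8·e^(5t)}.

L{e^(at)} = 1/(s-a), so L{e^(5t)} = 1/(s-5). Then L{8·e^(5t)} = 8/(s-5)

Final answer: 8/(s-5)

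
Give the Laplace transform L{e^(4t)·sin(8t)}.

L{e^(at)·sin(ωt)} = ω/((s-a)² + ω²), so L{e^(4t)·sin(8t)} = 8/((s-4)² + 64)

Final answer: 8/((s-4)² + 64)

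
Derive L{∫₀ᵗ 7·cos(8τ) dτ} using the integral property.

L{∫₀ᵗ f(τ)dτ} = F(s)/s with F(s) = 7s/(s² + 64), so the result is (7s/(s² + 64))/s = 7/(s² + 64)

Final answer: 7/(s² + 64)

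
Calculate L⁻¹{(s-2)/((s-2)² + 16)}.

Using frequency shift: L⁻¹{(s-a)/((s-a)² + b²)} = e^(at)cos(bt). Here a=2, b=4

Final answer: e^(2t)·cos(4t)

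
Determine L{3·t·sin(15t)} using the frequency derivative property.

L{sin(15t)} = 15/(s² + 225). By L{t·f(t)} = -F'(s): -d/ds[15/(s² + 225)] = -(15)·(-2s)/(s² + 225)² = 30s/(s² + 225)². Then L{3·t·sin(15t)} = 3·30s/(s² + 225)² = 90s/(s² + 225)²

Final answer: 90s/(s² + 225)²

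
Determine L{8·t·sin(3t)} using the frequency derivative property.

L{sin(3t)} = 3/(s² + 9). By L{t·f(t)} = -F'(s): -d/ds[3/(s² + 9)] = -(3)·(-2s)/(s² + 9)² = 6s/(s² + 9)². Then L{8·t·sin(3t)} = 8·6s/(s² + 9)² = 48s/(s² + 9)²

Final answer: 48s/(s² + 9)²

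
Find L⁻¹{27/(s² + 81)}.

This is the form c·a/(s² + a²) with a = 9, c = 3. L⁻¹ = 3·sin(9t)

Final answer: 3·sin(9t)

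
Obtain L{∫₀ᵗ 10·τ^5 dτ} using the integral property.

L{∫₀ᵗ f(τ)dτ} = F(s)/s with f(t) = 10t^5. F(s) = 1200/s^6, so L{∫₀ᵗ 10·τ^5 dτ} = (1200/s^6)/s = 1200/s^7. (Check: ∫₀ᵗ 10·τ^5 dτ = 10t^6/6.)

Final answer: 1200/s^7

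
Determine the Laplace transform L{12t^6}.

L{12t^6} = 12 · L{t^6} = 12 · 720/s^7 = 8640/s^7

Final answer: 8640/s^7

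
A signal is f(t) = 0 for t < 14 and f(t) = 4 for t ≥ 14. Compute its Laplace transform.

f(t) = 4·u(t-14). L{u(t-14)} = e^(-14s)/s, so L{f(t)} = 4·e^(-14s)/s

Final answer: 4·e^(-14s)/s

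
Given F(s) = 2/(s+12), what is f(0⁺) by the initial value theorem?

f(0⁺) = lim_{s→∞} s·2/(s+12) = lim_{s→∞} 2s/(s+12) = 2

Final answer: 2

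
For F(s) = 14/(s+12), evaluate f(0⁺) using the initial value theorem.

f(0⁺) = lim_{s→∞} s·14/(s+12) = lim_{s→∞} 14s/(s+12) = 14

Final answer: 14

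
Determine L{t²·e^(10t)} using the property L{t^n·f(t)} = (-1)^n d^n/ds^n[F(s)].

L{e^(10t)} = 1/(s-10). d/ds[1/(s-10)] = -1/(s-10)². d²/ds²[1/(s-10)] = 2/(s-10)³. So L{t²·e^(10t)} = (-1)² · 2/(s-10)³ = 2/(s-10)³

Final answer: 2/(s-10)³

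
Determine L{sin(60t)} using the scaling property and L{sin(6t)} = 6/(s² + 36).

Using L{f(at)} = (1/a)F(s/a) with a=10: L{sin(60t)} = (1/10) · 6/((s/10)² + 36) = (1/10) · 6·100/(s² + 3600) = 60/(s² + 3600)

Final answer: 60/(s² + 3600)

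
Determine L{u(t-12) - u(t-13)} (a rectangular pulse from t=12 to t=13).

L{u(t-a)} = e^(-as)/s. L{u(t-12) - u(t-13)} = (e^(-12s) - e^(-13s))/s

Final answer: (e^(-12s) - e^(-13s))/s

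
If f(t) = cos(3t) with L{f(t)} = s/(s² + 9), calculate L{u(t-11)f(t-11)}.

Time shift theorem: L{u(t-a)f(t-a)} = e^(-as)F(s). Here a=11, F(s) = s/(s² + 9), so L{u(t-11)f(t-11)} = e^(-11s)·s/(s² + 9)

Final answer: e^(-11s)·s/(s² + 9)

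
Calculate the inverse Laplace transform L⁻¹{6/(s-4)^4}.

L⁻¹{n!/(s-a)^(n+1)} = t^n·e^(at), so L⁻¹{6/(s-4)^4} = t^3·e^(4t)

Final answer: t^3·e^(4t)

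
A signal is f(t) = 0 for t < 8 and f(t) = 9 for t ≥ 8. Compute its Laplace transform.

f(t) = 9·u(t-8). L{u(t-8)} = e^(-8s)/s, so L{f(t)} = 9·e^(-8s)/s

Final answer: 9·e^(-8s)/s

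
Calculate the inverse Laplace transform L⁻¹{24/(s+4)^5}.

L⁻¹{n!/(s-a)^(n+1)} = t^n·e^(at), so L⁻¹{24/(s+4)^5} = t^4·e^(-4t)

Final answer: t^4·e^(-4t)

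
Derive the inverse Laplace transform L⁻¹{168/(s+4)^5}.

L⁻¹{n!/(s-a)^(n+1)} = t^n·e^(at) with n=4, a=-4. So L⁻¹{24/(s+4)^5} = t^4·e^(-4t), and L⁻¹{168/(s+4)^5} = (168/24)·t^4·e^(-4t) = 7·t^4·e^(-4t)

Final answer: 7·t^4·e^(-4t)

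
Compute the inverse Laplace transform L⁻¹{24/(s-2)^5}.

L⁻¹{n!/(s-a)^(n+1)} = t^n·e^(at), so L⁻¹{24/(s-2)^5} = t^4·e^(2t)

Final answer: t^4·e^(2t)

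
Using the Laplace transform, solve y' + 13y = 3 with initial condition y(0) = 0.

sY + 13Y = 3/s. Y = 3/(s(s+13)). Partial fractions: Y = 3/13/s - 3/13/(s+13)

Final answer: y(t) = 3/13(1 - e^(-13t))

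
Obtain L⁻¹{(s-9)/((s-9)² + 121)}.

Using frequency shift: L⁻¹{(s-a)/((s-a)² + b²)} = e^(at)cos(bt). Here a=9, b=11

Final answer: e^(9t)·cos(11t)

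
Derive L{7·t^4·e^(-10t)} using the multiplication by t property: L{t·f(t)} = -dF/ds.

Using L{t^n·e^(at)} = n!/(s-a)^(n+1), L{t^4·e^(-10t)} = 24/(s+10)^5, so L{7·t^4·e^(-10t)} = 7·24/(s+10)^5 = 168/(s+10)^5

Final answer: 168/(s+10)^5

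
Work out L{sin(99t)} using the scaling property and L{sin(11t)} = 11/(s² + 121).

Using L{f(at)} = (1/a)F(s/a) with a=9: L{sin(99t)} = (1/9) · 11/((s/9)² + 121) = (1/9) · 11·81/(s² + 9801) = 99/(s² + 9801)

Final answer: 99/(s² + 9801)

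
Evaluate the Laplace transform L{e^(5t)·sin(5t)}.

L{e^(at)·sin(ωt)} = ω/((s-a)² + ω²), so L{e^(5t)·sin(5t)} = 5/((s-5)² + 25)

Final answer: 5/((s-5)² + 25)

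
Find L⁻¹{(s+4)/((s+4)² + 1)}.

Using frequency shift: L⁻¹{(s-a)/((s-a)² + b²)} = e^(at)cos(bt). Here a=-4, b=1

Final answer: e^(-4t)·cos(t)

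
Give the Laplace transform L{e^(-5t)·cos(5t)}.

L{e^(at)·cos(ωt)} = (s-a)/((s-a)² + ω²), so L{e^(-5t)·cos(5t)} = (s+5)/((s+5)² + 25)

Final answer: (s+5)/((s+5)² + 25)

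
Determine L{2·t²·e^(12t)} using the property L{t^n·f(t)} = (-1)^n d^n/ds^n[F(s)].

L{e^(12t)} = 1/(s-12). d/ds[1/(s-12)] = -1/(s-12)². d²/ds²[1/(s-12)] = 2/(s-12)³. So L{t²·e^(12t)} = (-1)² · 2/(s-12)³ = 2/(s-12)³. Then L{2·t²·e^(12t)} = 2·2/(s-12)³ = 4/(s-12)³

Final answer: 4/(s-12)³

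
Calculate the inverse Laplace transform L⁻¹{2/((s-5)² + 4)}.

Using frequency shift, L⁻¹{2/((s-5)² + 4)} = e^(5t)·sin(2t)

Final answer: e^(5t)·sin(2t)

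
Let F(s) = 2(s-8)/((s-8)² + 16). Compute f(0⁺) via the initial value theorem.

f(0⁺) = lim_{s→∞} sF(s) = lim_{s→∞} 2s(s-8)/((s-8)² + 16) = 2

Final answer: 2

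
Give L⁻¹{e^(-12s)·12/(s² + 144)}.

L⁻¹{12/(s² + 144)} = sin(12t). By the time shift theorem, L⁻¹{e^(-as)F(s)} = u(t-a)f(t-a) with a=12, so L⁻¹{e^(-12s)·12/(s² + 144)} = u(t-12)·sin(12(t-12))

Final answer: u(t-12)·sin(12(t-12))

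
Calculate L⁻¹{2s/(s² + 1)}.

This is the form c·s/(s² + a²) with a = 1, c = 2. L⁻¹ = 2·cos(t)

Final answer: 2·cos(t)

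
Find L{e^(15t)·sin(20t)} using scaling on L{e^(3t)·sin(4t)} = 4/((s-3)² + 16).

Scaling with a=5: L{e^(15t)·sin(20t)} = (1/5) · 4/((s/5-3)² + 16). Simplifying: 20/((s-15)² + 400)

Final answer: 20/((s-15)² + 400)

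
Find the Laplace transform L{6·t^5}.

L{t^n} = n!/s^(n+1), so L{t^5} = 120/s^6. Then L{6·t^5} = 6·120/s^6 = 720/s^6

Final answer: 720/s^6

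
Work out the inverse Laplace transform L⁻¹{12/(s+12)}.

L⁻¹{1/(s-a)} = e^(at), so L⁻¹{1/(s+12)} = e^(-12t), and L⁻¹{12/(s+12)} = 12·e^(-12t)

Final answer: 12·e^(-12t)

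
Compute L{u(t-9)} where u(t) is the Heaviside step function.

L{u(t-a)} = e^(-as)/s. Here a=9, so L{u(t-9)} = e^(-9s)/s

Final answer: e^(-9s)/s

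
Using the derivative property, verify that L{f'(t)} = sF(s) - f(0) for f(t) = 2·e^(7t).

f'(t) = 14e^(7t). Direct: L{f'(t)} = 14/(s-7). Property: s·2/(s-7) - 2 = (2s - 2(s-7))/(s-7) = 14/(s-7). ✓

Final answer: 14/(s-7)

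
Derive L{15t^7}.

L{t^n} = n!/s^(n+1). So L{15t^7} = 15·7!/s^8 = 75600/s^8

Final answer: 75600/s^8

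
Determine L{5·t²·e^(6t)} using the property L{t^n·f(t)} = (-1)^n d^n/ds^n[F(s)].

L{e^(6t)} = 1/(s-6). d/ds[1/(s-6)] = -1/(s-6)². d²/ds²[1/(s-6)] = 2/(s-6)³. So L{t²·e^(6t)} = (-1)² · 2/(s-6)³ = 2/(s-6)³. Then L{5·t²·e^(6t)} = 5·2/(s-6)³ = 10/(s-6)³

Final answer: 10/(s-6)³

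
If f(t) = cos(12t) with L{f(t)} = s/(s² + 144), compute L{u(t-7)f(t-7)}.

Time shift theorem: L{u(t-a)f(t-a)} = e^(-as)F(s). Here a=7, F(s) = s/(s² + 144), so L{u(t-7)f(t-7)} = e^(-7s)·s/(s² + 144)

Final answer: e^(-7s)·s/(s² + 144)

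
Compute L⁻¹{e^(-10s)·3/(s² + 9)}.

L⁻¹{3/(s² + 9)} = sin(3t). By the time shift theorem, L⁻¹{e^(-as)F(s)} = u(t-a)f(t-a) with a=10, so L⁻¹{e^(-10s)·3/(s² + 9)} = u(t-10)·sin(3(t-10))

Final answer: u(t-10)·sin(3(t-10))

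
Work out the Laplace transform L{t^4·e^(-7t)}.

L{t^n·e^(at)} = n!/(s-a)^(n+1), so L{t^4·e^(-7t)} = 24/(s+7)^5

Final answer: 24/(s+7)^5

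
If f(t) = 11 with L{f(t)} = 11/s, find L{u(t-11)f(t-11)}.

Time shift theorem: L{u(t-a)f(t-a)} = e^(-as)F(s). Here a=11, F(s) = 11/s, so L{u(t-11)f(t-11)} = e^(-11s)·11/s

Final answer: e^(-11s)·11/s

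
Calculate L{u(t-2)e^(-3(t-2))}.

u(t-a)f(t-a) with f(t)=e^(-3t). L{e^(-3t)} = 1/(s+3). By time shift: e^(-2s)/(s+3)

Final answer: e^(-2s)/(s+3)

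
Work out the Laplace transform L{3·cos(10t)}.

L{cos(ωt)} = s/(s² + ω²), so L{cos(10t)} = s/(s² + 100). Then L{3·cos(10t)} = 3·s/(s² + 100) = 3s/(s² + 100)

Final answer: 3s/(s² + 100)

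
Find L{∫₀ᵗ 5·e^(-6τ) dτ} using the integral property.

L{∫₀ᵗ f(τ)dτ} = F(s)/s with F(s) = 5/(s+6), so L{∫₀ᵗ 5·e^(-6τ) dτ} = 5/(s(s+6))

Final answer: 5/(s(s+6))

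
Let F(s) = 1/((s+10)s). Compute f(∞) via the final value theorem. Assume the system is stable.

f(∞) = lim_{s→0} sF(s) = lim_{s→0} 1/(s+10) = 1/10

Final answer: 1/10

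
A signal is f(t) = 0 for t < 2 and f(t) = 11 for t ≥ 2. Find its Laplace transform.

f(t) = 11·u(t-2). L{u(t-2)} = e^(-2s)/s, so L{f(t)} = 11·e^(-2s)/s

Final answer: 11·e^(-2s)/s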